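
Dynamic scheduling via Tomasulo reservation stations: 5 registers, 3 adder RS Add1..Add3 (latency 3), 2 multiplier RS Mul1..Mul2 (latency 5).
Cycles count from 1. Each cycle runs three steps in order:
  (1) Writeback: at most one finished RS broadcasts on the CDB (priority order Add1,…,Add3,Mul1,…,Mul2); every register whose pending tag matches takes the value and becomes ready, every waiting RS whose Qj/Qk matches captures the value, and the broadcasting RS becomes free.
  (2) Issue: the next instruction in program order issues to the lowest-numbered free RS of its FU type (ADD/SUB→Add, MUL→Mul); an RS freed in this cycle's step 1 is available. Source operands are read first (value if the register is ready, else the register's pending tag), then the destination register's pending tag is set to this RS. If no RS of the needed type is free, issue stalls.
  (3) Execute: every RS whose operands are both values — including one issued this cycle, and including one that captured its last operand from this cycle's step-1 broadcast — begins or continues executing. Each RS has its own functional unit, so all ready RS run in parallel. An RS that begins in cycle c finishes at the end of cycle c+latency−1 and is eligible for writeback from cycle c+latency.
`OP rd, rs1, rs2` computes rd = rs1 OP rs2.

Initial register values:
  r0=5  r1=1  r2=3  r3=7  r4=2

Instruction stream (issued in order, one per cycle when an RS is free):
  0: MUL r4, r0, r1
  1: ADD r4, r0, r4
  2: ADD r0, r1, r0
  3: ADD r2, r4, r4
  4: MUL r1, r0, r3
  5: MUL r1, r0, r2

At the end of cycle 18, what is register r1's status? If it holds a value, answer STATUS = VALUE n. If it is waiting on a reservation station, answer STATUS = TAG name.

STATUS = VALUE 120

cycle 1: issue MUL r4<-Mul1 // r0:5,r1:1,r2:3,r3:7,r4:Mul1
cycle 2: issue ADD r4<-Add1 // r0:5,r1:1,r2:3,r3:7,r4:Add1
cycle 3: issue ADD r0<-Add2 // r0:Add2,r1:1,r2:3,r3:7,r4:Add1
cycle 4: issue ADD r2<-Add3 // r0:Add2,r1:1,r2:Add3,r3:7,r4:Add1
cycle 5: issue MUL r1<-Mul2 // r0:Add2,r1:Mul2,r2:Add3,r3:7,r4:Add1
cycle 6: CDB Add2=6; stall // r0:6,r1:Mul2,r2:Add3,r3:7,r4:Add1
cycle 7: CDB Mul1=5; issue MUL r1<-Mul1 // r0:6,r1:Mul1,r2:Add3,r3:7,r4:Add1
cycle 8: - // r0:6,r1:Mul1,r2:Add3,r3:7,r4:Add1
cycle 9: - // r0:6,r1:Mul1,r2:Add3,r3:7,r4:Add1
cycle 10: CDB Add1=10 // r0:6,r1:Mul1,r2:Add3,r3:7,r4:10
cycle 11: CDB Mul2=42 // r0:6,r1:Mul1,r2:Add3,r3:7,r4:10
cycle 12: - // r0:6,r1:Mul1,r2:Add3,r3:7,r4:10
cycle 13: CDB Add3=20 // r0:6,r1:Mul1,r2:20,r3:7,r4:10
cycle 14: - // r0:6,r1:Mul1,r2:20,r3:7,r4:10
cycle 15: - // r0:6,r1:Mul1,r2:20,r3:7,r4:10
cycle 16: - // r0:6,r1:Mul1,r2:20,r3:7,r4:10
cycle 17: - // r0:6,r1:Mul1,r2:20,r3:7,r4:10
cycle 18: CDB Mul1=120 // r0:6,r1:120,r2:20,r3:7,r4:10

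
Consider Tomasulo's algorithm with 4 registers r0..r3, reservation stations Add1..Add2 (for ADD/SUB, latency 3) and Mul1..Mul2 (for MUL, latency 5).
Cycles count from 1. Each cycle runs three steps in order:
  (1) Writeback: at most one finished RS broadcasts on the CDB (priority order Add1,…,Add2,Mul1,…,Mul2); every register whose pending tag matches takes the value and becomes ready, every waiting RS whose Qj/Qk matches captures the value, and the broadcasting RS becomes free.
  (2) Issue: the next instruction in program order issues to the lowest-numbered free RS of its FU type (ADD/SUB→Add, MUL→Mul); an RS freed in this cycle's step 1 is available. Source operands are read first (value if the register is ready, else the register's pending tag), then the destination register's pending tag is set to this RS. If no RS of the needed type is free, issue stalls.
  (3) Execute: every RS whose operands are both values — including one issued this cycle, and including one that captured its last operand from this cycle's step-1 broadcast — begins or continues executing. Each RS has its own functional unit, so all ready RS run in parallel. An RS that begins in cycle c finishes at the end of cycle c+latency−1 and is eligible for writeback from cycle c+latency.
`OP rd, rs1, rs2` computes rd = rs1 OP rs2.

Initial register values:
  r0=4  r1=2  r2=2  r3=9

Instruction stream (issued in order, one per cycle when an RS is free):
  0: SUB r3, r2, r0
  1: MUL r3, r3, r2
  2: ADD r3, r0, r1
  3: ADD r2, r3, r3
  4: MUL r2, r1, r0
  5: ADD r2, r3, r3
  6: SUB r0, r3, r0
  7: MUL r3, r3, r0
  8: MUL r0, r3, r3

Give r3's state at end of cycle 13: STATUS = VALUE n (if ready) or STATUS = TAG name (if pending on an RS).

c1: issue SUB r3<-Add1 | r0:4,r1:2,r2:2,r3:Add1
c2: issue MUL r3<-Mul1 | r0:4,r1:2,r2:2,r3:Mul1
c3: issue ADD r3<-Add2 | r0:4,r1:2,r2:2,r3:Add2
c4: CDB Add1=-2; issue ADD r2<-Add1 | r0:4,r1:2,r2:Add1,r3:Add2
c5: issue MUL r2<-Mul2 | r0:4,r1:2,r2:Mul2,r3:Add2
c6: CDB Add2=6; issue ADD r2<-Add2 | r0:4,r1:2,r2:Add2,r3:6
c7: stall | r0:4,r1:2,r2:Add2,r3:6
c8: stall | r0:4,r1:2,r2:Add2,r3:6
c9: CDB Add1=12; issue SUB r0<-Add1 | r0:Add1,r1:2,r2:Add2,r3:6
c10: CDB Add2=12; stall | r0:Add1,r1:2,r2:12,r3:6
c11: CDB Mul1=-4; issue MUL r3<-Mul1 | r0:Add1,r1:2,r2:12,r3:Mul1
c12: CDB Add1=2; stall | r0:2,r1:2,r2:12,r3:Mul1
c13: CDB Mul2=8; issue MUL r0<-Mul2 | r0:Mul2,r1:2,r2:12,r3:Mul1

STATUS = TAG Mul1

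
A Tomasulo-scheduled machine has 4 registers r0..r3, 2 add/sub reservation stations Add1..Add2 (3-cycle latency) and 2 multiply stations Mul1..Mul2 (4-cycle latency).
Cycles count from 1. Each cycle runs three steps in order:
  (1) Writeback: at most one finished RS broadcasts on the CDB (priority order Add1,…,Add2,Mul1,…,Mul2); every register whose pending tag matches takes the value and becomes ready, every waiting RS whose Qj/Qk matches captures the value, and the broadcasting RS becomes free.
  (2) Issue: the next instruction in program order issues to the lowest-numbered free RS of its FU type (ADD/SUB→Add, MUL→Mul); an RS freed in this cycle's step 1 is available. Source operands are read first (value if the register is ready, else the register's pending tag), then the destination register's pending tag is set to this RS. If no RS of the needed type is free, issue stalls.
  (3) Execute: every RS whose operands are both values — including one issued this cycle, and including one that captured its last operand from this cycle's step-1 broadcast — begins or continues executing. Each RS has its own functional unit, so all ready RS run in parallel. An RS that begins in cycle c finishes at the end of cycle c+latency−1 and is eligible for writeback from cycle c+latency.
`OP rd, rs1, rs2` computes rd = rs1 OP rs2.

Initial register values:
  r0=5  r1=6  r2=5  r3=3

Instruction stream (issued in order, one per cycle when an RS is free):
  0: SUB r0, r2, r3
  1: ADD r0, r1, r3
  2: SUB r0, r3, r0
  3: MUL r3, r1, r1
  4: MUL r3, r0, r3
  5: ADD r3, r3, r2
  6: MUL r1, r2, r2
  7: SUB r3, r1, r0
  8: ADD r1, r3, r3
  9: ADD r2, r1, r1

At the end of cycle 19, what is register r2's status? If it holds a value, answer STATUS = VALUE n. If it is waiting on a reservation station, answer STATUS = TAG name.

c1: issue SUB r0<-Add1 | r0:Add1,r1:6,r2:5,r3:3
c2: issue ADD r0<-Add2 | r0:Add2,r1:6,r2:5,r3:3
c3: stall | r0:Add2,r1:6,r2:5,r3:3
c4: CDB Add1=2; issue SUB r0<-Add1 | r0:Add1,r1:6,r2:5,r3:3
c5: CDB Add2=9; issue MUL r3<-Mul1 | r0:Add1,r1:6,r2:5,r3:Mul1
c6: issue MUL r3<-Mul2 | r0:Add1,r1:6,r2:5,r3:Mul2
c7: issue ADD r3<-Add2 | r0:Add1,r1:6,r2:5,r3:Add2
c8: CDB Add1=-6; stall | r0:-6,r1:6,r2:5,r3:Add2
c9: CDB Mul1=36; issue MUL r1<-Mul1 | r0:-6,r1:Mul1,r2:5,r3:Add2
c10: issue SUB r3<-Add1 | r0:-6,r1:Mul1,r2:5,r3:Add1
c11: stall | r0:-6,r1:Mul1,r2:5,r3:Add1
c12: stall | r0:-6,r1:Mul1,r2:5,r3:Add1
c13: CDB Mul1=25; stall | r0:-6,r1:25,r2:5,r3:Add1
c14: CDB Mul2=-216; stall | r0:-6,r1:25,r2:5,r3:Add1
c15: stall | r0:-6,r1:25,r2:5,r3:Add1
c16: CDB Add1=31; issue ADD r1<-Add1 | r0:-6,r1:Add1,r2:5,r3:31
c17: CDB Add2=-211; issue ADD r2<-Add2 | r0:-6,r1:Add1,r2:Add2,r3:31
c18: - | r0:-6,r1:Add1,r2:Add2,r3:31
c19: CDB Add1=62 | r0:-6,r1:62,r2:Add2,r3:31

STATUS = TAG Add2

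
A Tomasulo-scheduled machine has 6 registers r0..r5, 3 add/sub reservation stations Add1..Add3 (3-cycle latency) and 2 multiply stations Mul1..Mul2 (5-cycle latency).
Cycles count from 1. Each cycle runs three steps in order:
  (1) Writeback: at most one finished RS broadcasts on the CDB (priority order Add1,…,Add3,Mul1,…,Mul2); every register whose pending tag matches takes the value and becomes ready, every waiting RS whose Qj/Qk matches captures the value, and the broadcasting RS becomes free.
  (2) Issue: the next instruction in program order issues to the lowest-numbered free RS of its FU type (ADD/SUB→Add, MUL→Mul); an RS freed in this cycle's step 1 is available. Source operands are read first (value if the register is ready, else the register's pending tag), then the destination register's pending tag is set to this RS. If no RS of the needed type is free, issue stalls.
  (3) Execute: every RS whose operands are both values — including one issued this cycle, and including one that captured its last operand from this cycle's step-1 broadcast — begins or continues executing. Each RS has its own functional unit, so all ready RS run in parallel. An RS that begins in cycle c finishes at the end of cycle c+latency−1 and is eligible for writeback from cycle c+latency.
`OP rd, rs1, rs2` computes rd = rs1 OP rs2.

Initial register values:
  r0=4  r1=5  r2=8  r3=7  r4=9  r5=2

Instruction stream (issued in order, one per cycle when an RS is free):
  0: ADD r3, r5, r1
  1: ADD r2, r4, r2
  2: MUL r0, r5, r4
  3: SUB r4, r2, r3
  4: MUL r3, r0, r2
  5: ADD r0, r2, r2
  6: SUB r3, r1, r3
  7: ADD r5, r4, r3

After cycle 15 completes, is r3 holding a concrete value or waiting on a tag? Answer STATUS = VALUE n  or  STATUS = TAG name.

c1: issue ADD r3<-Add1 | r0:4,r1:5,r2:8,r3:Add1,r4:9,r5:2
c2: issue ADD r2<-Add2 | r0:4,r1:5,r2:Add2,r3:Add1,r4:9,r5:2
c3: issue MUL r0<-Mul1 | r0:Mul1,r1:5,r2:Add2,r3:Add1,r4:9,r5:2
c4: CDB Add1=7; issue SUB r4<-Add1 | r0:Mul1,r1:5,r2:Add2,r3:7,r4:Add1,r5:2
c5: CDB Add2=17; issue MUL r3<-Mul2 | r0:Mul1,r1:5,r2:17,r3:Mul2,r4:Add1,r5:2
c6: issue ADD r0<-Add2 | r0:Add2,r1:5,r2:17,r3:Mul2,r4:Add1,r5:2
c7: issue SUB r3<-Add3 | r0:Add2,r1:5,r2:17,r3:Add3,r4:Add1,r5:2
c8: CDB Add1=10; issue ADD r5<-Add1 | r0:Add2,r1:5,r2:17,r3:Add3,r4:10,r5:Add1
c9: CDB Add2=34 | r0:34,r1:5,r2:17,r3:Add3,r4:10,r5:Add1
c10: CDB Mul1=18 | r0:34,r1:5,r2:17,r3:Add3,r4:10,r5:Add1
c11: - | r0:34,r1:5,r2:17,r3:Add3,r4:10,r5:Add1
c12: - | r0:34,r1:5,r2:17,r3:Add3,r4:10,r5:Add1
c13: - | r0:34,r1:5,r2:17,r3:Add3,r4:10,r5:Add1
c14: - | r0:34,r1:5,r2:17,r3:Add3,r4:10,r5:Add1
c15: CDB Mul2=306 | r0:34,r1:5,r2:17,r3:Add3,r4:10,r5:Add1

STATUS = TAG Add3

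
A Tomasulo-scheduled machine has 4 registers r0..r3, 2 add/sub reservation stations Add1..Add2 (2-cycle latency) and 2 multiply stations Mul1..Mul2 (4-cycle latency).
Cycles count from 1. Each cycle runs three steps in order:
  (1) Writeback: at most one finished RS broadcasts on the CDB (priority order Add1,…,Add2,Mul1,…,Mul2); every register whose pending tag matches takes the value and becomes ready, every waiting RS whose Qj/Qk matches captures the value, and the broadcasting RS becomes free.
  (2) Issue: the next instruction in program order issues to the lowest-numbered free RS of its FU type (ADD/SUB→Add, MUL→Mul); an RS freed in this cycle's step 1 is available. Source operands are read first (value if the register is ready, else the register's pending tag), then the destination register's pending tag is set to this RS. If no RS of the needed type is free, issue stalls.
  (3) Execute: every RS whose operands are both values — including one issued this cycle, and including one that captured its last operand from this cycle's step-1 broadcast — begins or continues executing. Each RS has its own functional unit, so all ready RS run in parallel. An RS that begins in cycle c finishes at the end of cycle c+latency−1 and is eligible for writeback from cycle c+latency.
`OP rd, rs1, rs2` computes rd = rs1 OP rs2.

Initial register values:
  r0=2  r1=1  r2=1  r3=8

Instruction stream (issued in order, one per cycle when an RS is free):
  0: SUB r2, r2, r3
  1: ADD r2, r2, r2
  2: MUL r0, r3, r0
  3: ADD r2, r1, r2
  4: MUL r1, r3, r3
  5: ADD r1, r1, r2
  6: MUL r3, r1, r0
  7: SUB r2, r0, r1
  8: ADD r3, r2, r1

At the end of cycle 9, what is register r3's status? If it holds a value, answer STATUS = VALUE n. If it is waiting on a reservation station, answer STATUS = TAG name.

STATUS = TAG Mul1

  c1: issue SUB r2<-Add1  regs: r0:2,r1:1,r2:Add1,r3:8
  c2: issue ADD r2<-Add2  regs: r0:2,r1:1,r2:Add2,r3:8
  c3: CDB Add1=-7; issue MUL r0<-Mul1  regs: r0:Mul1,r1:1,r2:Add2,r3:8
  c4: issue ADD r2<-Add1  regs: r0:Mul1,r1:1,r2:Add1,r3:8
  c5: CDB Add2=-14; issue MUL r1<-Mul2  regs: r0:Mul1,r1:Mul2,r2:Add1,r3:8
  c6: issue ADD r1<-Add2  regs: r0:Mul1,r1:Add2,r2:Add1,r3:8
  c7: CDB Add1=-13; stall  regs: r0:Mul1,r1:Add2,r2:-13,r3:8
  c8: CDB Mul1=16; issue MUL r3<-Mul1  regs: r0:16,r1:Add2,r2:-13,r3:Mul1
  c9: CDB Mul2=64; issue SUB r2<-Add1  regs: r0:16,r1:Add2,r2:Add1,r3:Mul1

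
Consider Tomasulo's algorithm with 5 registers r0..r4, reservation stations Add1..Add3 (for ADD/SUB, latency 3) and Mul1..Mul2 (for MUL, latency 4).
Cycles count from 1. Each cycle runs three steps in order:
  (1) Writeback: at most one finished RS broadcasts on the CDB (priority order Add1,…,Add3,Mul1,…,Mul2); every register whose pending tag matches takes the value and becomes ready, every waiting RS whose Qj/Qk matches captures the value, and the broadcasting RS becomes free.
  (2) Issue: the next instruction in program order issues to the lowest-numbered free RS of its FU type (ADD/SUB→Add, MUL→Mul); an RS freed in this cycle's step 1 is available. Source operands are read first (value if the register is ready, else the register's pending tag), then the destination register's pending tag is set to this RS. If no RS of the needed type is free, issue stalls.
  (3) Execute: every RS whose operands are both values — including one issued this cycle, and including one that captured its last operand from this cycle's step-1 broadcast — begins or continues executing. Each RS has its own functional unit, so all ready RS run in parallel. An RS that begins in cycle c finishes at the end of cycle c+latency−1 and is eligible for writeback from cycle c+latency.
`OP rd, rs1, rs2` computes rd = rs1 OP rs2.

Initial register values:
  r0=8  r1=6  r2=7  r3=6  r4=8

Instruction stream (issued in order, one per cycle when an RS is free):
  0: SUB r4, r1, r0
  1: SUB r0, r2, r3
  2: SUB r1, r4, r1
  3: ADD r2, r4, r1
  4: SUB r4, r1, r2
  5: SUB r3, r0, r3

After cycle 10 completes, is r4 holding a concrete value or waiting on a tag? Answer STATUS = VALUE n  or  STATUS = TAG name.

cycle 1: issue SUB r4<-Add1 // r0:8,r1:6,r2:7,r3:6,r4:Add1
cycle 2: issue SUB r0<-Add2 // r0:Add2,r1:6,r2:7,r3:6,r4:Add1
cycle 3: issue SUB r1<-Add3 // r0:Add2,r1:Add3,r2:7,r3:6,r4:Add1
cycle 4: CDB Add1=-2; issue ADD r2<-Add1 // r0:Add2,r1:Add3,r2:Add1,r3:6,r4:-2
cycle 5: CDB Add2=1; issue SUB r4<-Add2 // r0:1,r1:Add3,r2:Add1,r3:6,r4:Add2
cycle 6: stall // r0:1,r1:Add3,r2:Add1,r3:6,r4:Add2
cycle 7: CDB Add3=-8; issue SUB r3<-Add3 // r0:1,r1:-8,r2:Add1,r3:Add3,r4:Add2
cycle 8: - // r0:1,r1:-8,r2:Add1,r3:Add3,r4:Add2
cycle 9: - // r0:1,r1:-8,r2:Add1,r3:Add3,r4:Add2
cycle 10: CDB Add1=-10 // r0:1,r1:-8,r2:-10,r3:Add3,r4:Add2

STATUS = TAG Add2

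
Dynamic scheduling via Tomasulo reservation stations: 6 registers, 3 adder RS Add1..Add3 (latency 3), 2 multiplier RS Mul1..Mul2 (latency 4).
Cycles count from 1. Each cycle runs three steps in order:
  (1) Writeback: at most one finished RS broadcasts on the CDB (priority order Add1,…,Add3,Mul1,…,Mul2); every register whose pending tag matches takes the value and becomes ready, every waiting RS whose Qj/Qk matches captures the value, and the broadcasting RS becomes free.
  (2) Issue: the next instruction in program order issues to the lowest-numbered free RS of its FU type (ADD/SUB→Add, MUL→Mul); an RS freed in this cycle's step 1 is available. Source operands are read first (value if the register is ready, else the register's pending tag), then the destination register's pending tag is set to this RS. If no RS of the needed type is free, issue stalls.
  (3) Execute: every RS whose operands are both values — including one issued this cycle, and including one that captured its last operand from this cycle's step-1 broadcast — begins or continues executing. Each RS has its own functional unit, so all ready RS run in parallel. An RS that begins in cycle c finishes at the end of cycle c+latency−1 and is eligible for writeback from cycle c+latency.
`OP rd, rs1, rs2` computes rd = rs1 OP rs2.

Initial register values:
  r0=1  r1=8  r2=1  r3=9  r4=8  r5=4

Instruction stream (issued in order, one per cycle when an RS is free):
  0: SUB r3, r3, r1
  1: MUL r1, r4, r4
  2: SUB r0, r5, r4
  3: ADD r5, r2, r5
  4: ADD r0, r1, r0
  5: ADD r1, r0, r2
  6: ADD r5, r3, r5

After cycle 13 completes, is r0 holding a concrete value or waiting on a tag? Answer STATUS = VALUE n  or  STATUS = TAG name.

  c1: issue SUB r3<-Add1  regs: r0:1,r1:8,r2:1,r3:Add1,r4:8,r5:4
  c2: issue MUL r1<-Mul1  regs: r0:1,r1:Mul1,r2:1,r3:Add1,r4:8,r5:4
  c3: issue SUB r0<-Add2  regs: r0:Add2,r1:Mul1,r2:1,r3:Add1,r4:8,r5:4
  c4: CDB Add1=1; issue ADD r5<-Add1  regs: r0:Add2,r1:Mul1,r2:1,r3:1,r4:8,r5:Add1
  c5: issue ADD r0<-Add3  regs: r0:Add3,r1:Mul1,r2:1,r3:1,r4:8,r5:Add1
  c6: CDB Add2=-4; issue ADD r1<-Add2  regs: r0:Add3,r1:Add2,r2:1,r3:1,r4:8,r5:Add1
  c7: CDB Add1=5; issue ADD r5<-Add1  regs: r0:Add3,r1:Add2,r2:1,r3:1,r4:8,r5:Add1
  c8: CDB Mul1=64  regs: r0:Add3,r1:Add2,r2:1,r3:1,r4:8,r5:Add1
  c9: -  regs: r0:Add3,r1:Add2,r2:1,r3:1,r4:8,r5:Add1
  c10: CDB Add1=6  regs: r0:Add3,r1:Add2,r2:1,r3:1,r4:8,r5:6
  c11: CDB Add3=60  regs: r0:60,r1:Add2,r2:1,r3:1,r4:8,r5:6
  c12: -  regs: r0:60,r1:Add2,r2:1,r3:1,r4:8,r5:6
  c13: -  regs: r0:60,r1:Add2,r2:1,r3:1,r4:8,r5:6

STATUS = VALUE 60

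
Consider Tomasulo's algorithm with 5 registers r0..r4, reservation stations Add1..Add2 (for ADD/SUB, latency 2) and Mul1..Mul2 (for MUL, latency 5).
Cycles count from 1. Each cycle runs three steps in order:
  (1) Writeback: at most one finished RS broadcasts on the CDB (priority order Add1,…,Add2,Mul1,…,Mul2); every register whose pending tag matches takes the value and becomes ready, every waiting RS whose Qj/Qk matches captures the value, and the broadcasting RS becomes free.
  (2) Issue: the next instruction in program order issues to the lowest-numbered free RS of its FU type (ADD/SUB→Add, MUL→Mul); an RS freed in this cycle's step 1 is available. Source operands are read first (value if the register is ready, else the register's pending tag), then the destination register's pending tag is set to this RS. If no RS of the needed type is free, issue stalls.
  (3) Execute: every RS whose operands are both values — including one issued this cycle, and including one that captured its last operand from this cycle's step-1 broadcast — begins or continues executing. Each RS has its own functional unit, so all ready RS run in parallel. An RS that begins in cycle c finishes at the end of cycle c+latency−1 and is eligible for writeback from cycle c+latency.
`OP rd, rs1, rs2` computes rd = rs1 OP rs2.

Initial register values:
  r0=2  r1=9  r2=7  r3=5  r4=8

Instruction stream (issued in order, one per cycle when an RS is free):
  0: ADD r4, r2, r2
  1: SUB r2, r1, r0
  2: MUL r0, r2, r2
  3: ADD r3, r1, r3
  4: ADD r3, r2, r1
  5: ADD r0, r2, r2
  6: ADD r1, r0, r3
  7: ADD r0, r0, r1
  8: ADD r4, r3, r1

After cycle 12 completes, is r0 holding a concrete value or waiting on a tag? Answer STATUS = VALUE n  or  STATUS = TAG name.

STATUS = VALUE 44

cycle 1: issue ADD r4<-Add1 // r0:2,r1:9,r2:7,r3:5,r4:Add1
cycle 2: issue SUB r2<-Add2 // r0:2,r1:9,r2:Add2,r3:5,r4:Add1
cycle 3: CDB Add1=14; issue MUL r0<-Mul1 // r0:Mul1,r1:9,r2:Add2,r3:5,r4:14
cycle 4: CDB Add2=7; issue ADD r3<-Add1 // r0:Mul1,r1:9,r2:7,r3:Add1,r4:14
cycle 5: issue ADD r3<-Add2 // r0:Mul1,r1:9,r2:7,r3:Add2,r4:14
cycle 6: CDB Add1=14; issue ADD r0<-Add1 // r0:Add1,r1:9,r2:7,r3:Add2,r4:14
cycle 7: CDB Add2=16; issue ADD r1<-Add2 // r0:Add1,r1:Add2,r2:7,r3:16,r4:14
cycle 8: CDB Add1=14; issue ADD r0<-Add1 // r0:Add1,r1:Add2,r2:7,r3:16,r4:14
cycle 9: CDB Mul1=49; stall // r0:Add1,r1:Add2,r2:7,r3:16,r4:14
cycle 10: CDB Add2=30; issue ADD r4<-Add2 // r0:Add1,r1:30,r2:7,r3:16,r4:Add2
cycle 11: - // r0:Add1,r1:30,r2:7,r3:16,r4:Add2
cycle 12: CDB Add1=44 // r0:44,r1:30,r2:7,r3:16,r4:Add2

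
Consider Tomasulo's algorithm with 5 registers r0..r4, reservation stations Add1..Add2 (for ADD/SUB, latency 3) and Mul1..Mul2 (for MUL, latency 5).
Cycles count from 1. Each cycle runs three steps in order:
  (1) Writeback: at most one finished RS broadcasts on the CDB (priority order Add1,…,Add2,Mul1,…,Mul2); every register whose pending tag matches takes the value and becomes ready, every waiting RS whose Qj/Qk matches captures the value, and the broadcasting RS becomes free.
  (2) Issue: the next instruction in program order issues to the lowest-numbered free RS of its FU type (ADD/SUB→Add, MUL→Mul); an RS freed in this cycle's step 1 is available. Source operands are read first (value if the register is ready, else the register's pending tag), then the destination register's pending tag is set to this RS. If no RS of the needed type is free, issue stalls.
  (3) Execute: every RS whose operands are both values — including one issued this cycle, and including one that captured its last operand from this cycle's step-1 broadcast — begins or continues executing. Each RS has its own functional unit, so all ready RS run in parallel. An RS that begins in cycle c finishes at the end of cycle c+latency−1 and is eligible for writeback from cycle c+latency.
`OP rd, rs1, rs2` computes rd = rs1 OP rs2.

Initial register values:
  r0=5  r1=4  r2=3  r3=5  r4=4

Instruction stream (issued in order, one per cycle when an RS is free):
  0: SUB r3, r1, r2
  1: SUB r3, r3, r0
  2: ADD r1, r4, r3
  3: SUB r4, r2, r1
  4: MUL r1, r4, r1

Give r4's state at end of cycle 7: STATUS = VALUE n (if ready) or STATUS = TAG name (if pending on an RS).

c1: issue SUB r3<-Add1 | r0:5,r1:4,r2:3,r3:Add1,r4:4
c2: issue SUB r3<-Add2 | r0:5,r1:4,r2:3,r3:Add2,r4:4
c3: stall | r0:5,r1:4,r2:3,r3:Add2,r4:4
c4: CDB Add1=1; issue ADD r1<-Add1 | r0:5,r1:Add1,r2:3,r3:Add2,r4:4
c5: stall | r0:5,r1:Add1,r2:3,r3:Add2,r4:4
c6: stall | r0:5,r1:Add1,r2:3,r3:Add2,r4:4
c7: CDB Add2=-4; issue SUB r4<-Add2 | r0:5,r1:Add1,r2:3,r3:-4,r4:Add2

STATUS = TAG Add2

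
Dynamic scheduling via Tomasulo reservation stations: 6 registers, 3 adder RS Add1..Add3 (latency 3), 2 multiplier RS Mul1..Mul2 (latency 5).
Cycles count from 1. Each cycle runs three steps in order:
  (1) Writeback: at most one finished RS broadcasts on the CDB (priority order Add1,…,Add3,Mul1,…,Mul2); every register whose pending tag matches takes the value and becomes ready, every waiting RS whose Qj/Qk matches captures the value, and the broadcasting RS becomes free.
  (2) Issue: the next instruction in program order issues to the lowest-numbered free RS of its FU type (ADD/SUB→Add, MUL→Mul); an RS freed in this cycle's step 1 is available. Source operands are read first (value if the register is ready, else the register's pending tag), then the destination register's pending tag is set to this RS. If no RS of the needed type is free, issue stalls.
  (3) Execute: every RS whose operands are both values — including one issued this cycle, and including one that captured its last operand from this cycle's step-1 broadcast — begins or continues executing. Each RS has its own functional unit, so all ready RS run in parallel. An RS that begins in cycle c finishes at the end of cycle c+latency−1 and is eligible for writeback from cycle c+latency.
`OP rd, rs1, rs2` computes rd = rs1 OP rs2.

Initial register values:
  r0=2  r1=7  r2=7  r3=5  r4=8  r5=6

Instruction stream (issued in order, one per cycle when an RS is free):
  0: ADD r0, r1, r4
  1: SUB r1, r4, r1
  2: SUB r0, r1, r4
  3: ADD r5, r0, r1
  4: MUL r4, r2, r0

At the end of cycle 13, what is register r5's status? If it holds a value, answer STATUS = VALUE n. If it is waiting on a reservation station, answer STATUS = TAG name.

  c1: issue ADD r0<-Add1  regs: r0:Add1,r1:7,r2:7,r3:5,r4:8,r5:6
  c2: issue SUB r1<-Add2  regs: r0:Add1,r1:Add2,r2:7,r3:5,r4:8,r5:6
  c3: issue SUB r0<-Add3  regs: r0:Add3,r1:Add2,r2:7,r3:5,r4:8,r5:6
  c4: CDB Add1=15; issue ADD r5<-Add1  regs: r0:Add3,r1:Add2,r2:7,r3:5,r4:8,r5:Add1
  c5: CDB Add2=1; issue MUL r4<-Mul1  regs: r0:Add3,r1:1,r2:7,r3:5,r4:Mul1,r5:Add1
  c6: -  regs: r0:Add3,r1:1,r2:7,r3:5,r4:Mul1,r5:Add1
  c7: -  regs: r0:Add3,r1:1,r2:7,r3:5,r4:Mul1,r5:Add1
  c8: CDB Add3=-7  regs: r0:-7,r1:1,r2:7,r3:5,r4:Mul1,r5:Add1
  c9: -  regs: r0:-7,r1:1,r2:7,r3:5,r4:Mul1,r5:Add1
  c10: -  regs: r0:-7,r1:1,r2:7,r3:5,r4:Mul1,r5:Add1
  c11: CDB Add1=-6  regs: r0:-7,r1:1,r2:7,r3:5,r4:Mul1,r5:-6
  c12: -  regs: r0:-7,r1:1,r2:7,r3:5,r4:Mul1,r5:-6
  c13: CDB Mul1=-49  regs: r0:-7,r1:1,r2:7,r3:5,r4:-49,r5:-6

STATUS = VALUE -6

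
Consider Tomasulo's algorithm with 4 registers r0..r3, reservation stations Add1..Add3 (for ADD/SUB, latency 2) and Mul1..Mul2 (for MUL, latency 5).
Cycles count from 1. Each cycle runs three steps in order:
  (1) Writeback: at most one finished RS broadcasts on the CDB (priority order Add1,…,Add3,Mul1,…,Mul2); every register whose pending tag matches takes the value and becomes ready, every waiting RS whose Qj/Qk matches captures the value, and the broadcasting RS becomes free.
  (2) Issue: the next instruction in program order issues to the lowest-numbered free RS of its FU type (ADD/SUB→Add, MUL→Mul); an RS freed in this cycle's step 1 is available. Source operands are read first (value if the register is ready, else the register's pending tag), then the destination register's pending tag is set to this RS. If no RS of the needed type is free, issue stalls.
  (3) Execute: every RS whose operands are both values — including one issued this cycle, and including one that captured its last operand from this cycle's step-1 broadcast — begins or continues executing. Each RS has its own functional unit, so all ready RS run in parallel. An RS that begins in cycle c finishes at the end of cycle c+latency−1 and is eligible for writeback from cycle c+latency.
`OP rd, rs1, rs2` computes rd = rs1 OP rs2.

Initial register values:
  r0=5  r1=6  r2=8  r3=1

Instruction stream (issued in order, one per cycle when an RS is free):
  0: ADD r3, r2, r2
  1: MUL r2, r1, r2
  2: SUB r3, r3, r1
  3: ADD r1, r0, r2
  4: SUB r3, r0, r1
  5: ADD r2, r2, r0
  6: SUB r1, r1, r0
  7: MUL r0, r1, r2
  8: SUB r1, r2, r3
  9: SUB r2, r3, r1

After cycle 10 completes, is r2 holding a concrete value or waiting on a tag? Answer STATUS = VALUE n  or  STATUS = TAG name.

STATUS = VALUE 53

cycle 1: issue ADD r3<-Add1 // r0:5,r1:6,r2:8,r3:Add1
cycle 2: issue MUL r2<-Mul1 // r0:5,r1:6,r2:Mul1,r3:Add1
cycle 3: CDB Add1=16; issue SUB r3<-Add1 // r0:5,r1:6,r2:Mul1,r3:Add1
cycle 4: issue ADD r1<-Add2 // r0:5,r1:Add2,r2:Mul1,r3:Add1
cycle 5: CDB Add1=10; issue SUB r3<-Add1 // r0:5,r1:Add2,r2:Mul1,r3:Add1
cycle 6: issue ADD r2<-Add3 // r0:5,r1:Add2,r2:Add3,r3:Add1
cycle 7: CDB Mul1=48; stall // r0:5,r1:Add2,r2:Add3,r3:Add1
cycle 8: stall // r0:5,r1:Add2,r2:Add3,r3:Add1
cycle 9: CDB Add2=53; issue SUB r1<-Add2 // r0:5,r1:Add2,r2:Add3,r3:Add1
cycle 10: CDB Add3=53; issue MUL r0<-Mul1 // r0:Mul1,r1:Add2,r2:53,r3:Add1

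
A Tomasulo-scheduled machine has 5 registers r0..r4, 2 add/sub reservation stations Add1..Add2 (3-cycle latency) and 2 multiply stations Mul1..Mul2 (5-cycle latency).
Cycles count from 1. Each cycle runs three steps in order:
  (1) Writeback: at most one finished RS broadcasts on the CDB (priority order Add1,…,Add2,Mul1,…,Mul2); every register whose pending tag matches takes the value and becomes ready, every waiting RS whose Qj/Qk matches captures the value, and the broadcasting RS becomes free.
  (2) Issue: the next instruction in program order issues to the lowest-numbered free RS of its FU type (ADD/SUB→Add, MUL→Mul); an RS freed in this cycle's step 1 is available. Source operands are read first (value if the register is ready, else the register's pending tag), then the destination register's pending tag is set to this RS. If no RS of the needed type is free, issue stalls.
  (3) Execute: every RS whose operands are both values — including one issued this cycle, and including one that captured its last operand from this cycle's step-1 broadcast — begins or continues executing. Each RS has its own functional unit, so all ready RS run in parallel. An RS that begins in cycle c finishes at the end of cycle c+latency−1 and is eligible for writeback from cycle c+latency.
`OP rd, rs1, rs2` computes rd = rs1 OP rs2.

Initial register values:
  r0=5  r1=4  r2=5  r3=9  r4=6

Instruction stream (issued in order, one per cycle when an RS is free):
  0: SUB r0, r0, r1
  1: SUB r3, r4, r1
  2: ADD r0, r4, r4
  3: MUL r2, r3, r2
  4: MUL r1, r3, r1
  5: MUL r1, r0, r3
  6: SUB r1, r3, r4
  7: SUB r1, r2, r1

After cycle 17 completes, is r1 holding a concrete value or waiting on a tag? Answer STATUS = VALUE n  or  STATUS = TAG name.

STATUS = VALUE 14

  c1: issue SUB r0<-Add1  regs: r0:Add1,r1:4,r2:5,r3:9,r4:6
  c2: issue SUB r3<-Add2  regs: r0:Add1,r1:4,r2:5,r3:Add2,r4:6
  c3: stall  regs: r0:Add1,r1:4,r2:5,r3:Add2,r4:6
  c4: CDB Add1=1; issue ADD r0<-Add1  regs: r0:Add1,r1:4,r2:5,r3:Add2,r4:6
  c5: CDB Add2=2; issue MUL r2<-Mul1  regs: r0:Add1,r1:4,r2:Mul1,r3:2,r4:6
  c6: issue MUL r1<-Mul2  regs: r0:Add1,r1:Mul2,r2:Mul1,r3:2,r4:6
  c7: CDB Add1=12; stall  regs: r0:12,r1:Mul2,r2:Mul1,r3:2,r4:6
  c8: stall  regs: r0:12,r1:Mul2,r2:Mul1,r3:2,r4:6
  c9: stall  regs: r0:12,r1:Mul2,r2:Mul1,r3:2,r4:6
  c10: CDB Mul1=10; issue MUL r1<-Mul1  regs: r0:12,r1:Mul1,r2:10,r3:2,r4:6
  c11: CDB Mul2=8; issue SUB r1<-Add1  regs: r0:12,r1:Add1,r2:10,r3:2,r4:6
  c12: issue SUB r1<-Add2  regs: r0:12,r1:Add2,r2:10,r3:2,r4:6
  c13: -  regs: r0:12,r1:Add2,r2:10,r3:2,r4:6
  c14: CDB Add1=-4  regs: r0:12,r1:Add2,r2:10,r3:2,r4:6
  c15: CDB Mul1=24  regs: r0:12,r1:Add2,r2:10,r3:2,r4:6
  c16: -  regs: r0:12,r1:Add2,r2:10,r3:2,r4:6
  c17: CDB Add2=14  regs: r0:12,r1:14,r2:10,r3:2,r4:6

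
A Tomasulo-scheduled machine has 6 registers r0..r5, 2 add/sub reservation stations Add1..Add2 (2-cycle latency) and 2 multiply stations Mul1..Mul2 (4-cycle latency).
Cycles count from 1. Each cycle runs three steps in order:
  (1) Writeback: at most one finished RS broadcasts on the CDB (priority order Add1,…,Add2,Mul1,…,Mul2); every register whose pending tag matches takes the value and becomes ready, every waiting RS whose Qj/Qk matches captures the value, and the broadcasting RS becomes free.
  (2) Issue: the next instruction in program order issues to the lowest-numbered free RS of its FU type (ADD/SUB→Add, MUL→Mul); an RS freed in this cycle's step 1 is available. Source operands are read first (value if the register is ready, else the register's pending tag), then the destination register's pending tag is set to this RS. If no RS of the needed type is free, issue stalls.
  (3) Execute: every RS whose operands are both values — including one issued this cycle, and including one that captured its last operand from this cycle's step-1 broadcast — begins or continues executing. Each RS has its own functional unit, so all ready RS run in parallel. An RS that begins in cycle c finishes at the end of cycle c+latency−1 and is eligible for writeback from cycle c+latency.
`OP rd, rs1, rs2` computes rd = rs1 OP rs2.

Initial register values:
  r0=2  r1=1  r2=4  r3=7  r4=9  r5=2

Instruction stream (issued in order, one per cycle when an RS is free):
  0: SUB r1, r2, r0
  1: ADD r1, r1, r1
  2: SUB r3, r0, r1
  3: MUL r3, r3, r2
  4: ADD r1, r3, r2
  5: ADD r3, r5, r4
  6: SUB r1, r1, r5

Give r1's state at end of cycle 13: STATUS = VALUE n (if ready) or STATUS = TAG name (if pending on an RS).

STATUS = TAG Add1

cycle 1: issue SUB r1<-Add1 // r0:2,r1:Add1,r2:4,r3:7,r4:9,r5:2
cycle 2: issue ADD r1<-Add2 // r0:2,r1:Add2,r2:4,r3:7,r4:9,r5:2
cycle 3: CDB Add1=2; issue SUB r3<-Add1 // r0:2,r1:Add2,r2:4,r3:Add1,r4:9,r5:2
cycle 4: issue MUL r3<-Mul1 // r0:2,r1:Add2,r2:4,r3:Mul1,r4:9,r5:2
cycle 5: CDB Add2=4; issue ADD r1<-Add2 // r0:2,r1:Add2,r2:4,r3:Mul1,r4:9,r5:2
cycle 6: stall // r0:2,r1:Add2,r2:4,r3:Mul1,r4:9,r5:2
cycle 7: CDB Add1=-2; issue ADD r3<-Add1 // r0:2,r1:Add2,r2:4,r3:Add1,r4:9,r5:2
cycle 8: stall // r0:2,r1:Add2,r2:4,r3:Add1,r4:9,r5:2
cycle 9: CDB Add1=11; issue SUB r1<-Add1 // r0:2,r1:Add1,r2:4,r3:11,r4:9,r5:2
cycle 10: - // r0:2,r1:Add1,r2:4,r3:11,r4:9,r5:2
cycle 11: CDB Mul1=-8 // r0:2,r1:Add1,r2:4,r3:11,r4:9,r5:2
cycle 12: - // r0:2,r1:Add1,r2:4,r3:11,r4:9,r5:2
cycle 13: CDB Add2=-4 // r0:2,r1:Add1,r2:4,r3:11,r4:9,r5:2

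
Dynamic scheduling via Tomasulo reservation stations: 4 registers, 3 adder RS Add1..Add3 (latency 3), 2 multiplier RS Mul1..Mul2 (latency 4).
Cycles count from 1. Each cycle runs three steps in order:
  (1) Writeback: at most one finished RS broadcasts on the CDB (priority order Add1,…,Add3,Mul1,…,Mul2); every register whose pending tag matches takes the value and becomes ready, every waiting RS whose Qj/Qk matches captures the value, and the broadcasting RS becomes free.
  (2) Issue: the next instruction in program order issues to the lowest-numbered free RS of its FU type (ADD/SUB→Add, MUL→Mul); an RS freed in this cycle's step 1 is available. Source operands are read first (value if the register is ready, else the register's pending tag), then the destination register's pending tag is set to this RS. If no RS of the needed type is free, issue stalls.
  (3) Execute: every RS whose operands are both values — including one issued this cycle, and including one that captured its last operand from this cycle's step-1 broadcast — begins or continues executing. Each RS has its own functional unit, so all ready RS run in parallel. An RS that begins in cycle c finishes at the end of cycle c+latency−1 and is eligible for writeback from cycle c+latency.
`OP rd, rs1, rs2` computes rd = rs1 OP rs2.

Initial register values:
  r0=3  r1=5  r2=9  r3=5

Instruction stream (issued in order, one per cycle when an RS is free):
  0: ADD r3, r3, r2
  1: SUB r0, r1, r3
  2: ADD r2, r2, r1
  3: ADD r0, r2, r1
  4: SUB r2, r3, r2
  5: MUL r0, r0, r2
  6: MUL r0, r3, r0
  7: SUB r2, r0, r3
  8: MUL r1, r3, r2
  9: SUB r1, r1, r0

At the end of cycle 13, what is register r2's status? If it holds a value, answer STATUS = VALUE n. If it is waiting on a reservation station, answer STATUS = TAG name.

cycle 1: issue ADD r3<-Add1 // r0:3,r1:5,r2:9,r3:Add1
cycle 2: issue SUB r0<-Add2 // r0:Add2,r1:5,r2:9,r3:Add1
cycle 3: issue ADD r2<-Add3 // r0:Add2,r1:5,r2:Add3,r3:Add1
cycle 4: CDB Add1=14; issue ADD r0<-Add1 // r0:Add1,r1:5,r2:Add3,r3:14
cycle 5: stall // r0:Add1,r1:5,r2:Add3,r3:14
cycle 6: CDB Add3=14; issue SUB r2<-Add3 // r0:Add1,r1:5,r2:Add3,r3:14
cycle 7: CDB Add2=-9; issue MUL r0<-Mul1 // r0:Mul1,r1:5,r2:Add3,r3:14
cycle 8: issue MUL r0<-Mul2 // r0:Mul2,r1:5,r2:Add3,r3:14
cycle 9: CDB Add1=19; issue SUB r2<-Add1 // r0:Mul2,r1:5,r2:Add1,r3:14
cycle 10: CDB Add3=0; stall // r0:Mul2,r1:5,r2:Add1,r3:14
cycle 11: stall // r0:Mul2,r1:5,r2:Add1,r3:14
cycle 12: stall // r0:Mul2,r1:5,r2:Add1,r3:14
cycle 13: stall // r0:Mul2,r1:5,r2:Add1,r3:14

STATUS = TAG Add1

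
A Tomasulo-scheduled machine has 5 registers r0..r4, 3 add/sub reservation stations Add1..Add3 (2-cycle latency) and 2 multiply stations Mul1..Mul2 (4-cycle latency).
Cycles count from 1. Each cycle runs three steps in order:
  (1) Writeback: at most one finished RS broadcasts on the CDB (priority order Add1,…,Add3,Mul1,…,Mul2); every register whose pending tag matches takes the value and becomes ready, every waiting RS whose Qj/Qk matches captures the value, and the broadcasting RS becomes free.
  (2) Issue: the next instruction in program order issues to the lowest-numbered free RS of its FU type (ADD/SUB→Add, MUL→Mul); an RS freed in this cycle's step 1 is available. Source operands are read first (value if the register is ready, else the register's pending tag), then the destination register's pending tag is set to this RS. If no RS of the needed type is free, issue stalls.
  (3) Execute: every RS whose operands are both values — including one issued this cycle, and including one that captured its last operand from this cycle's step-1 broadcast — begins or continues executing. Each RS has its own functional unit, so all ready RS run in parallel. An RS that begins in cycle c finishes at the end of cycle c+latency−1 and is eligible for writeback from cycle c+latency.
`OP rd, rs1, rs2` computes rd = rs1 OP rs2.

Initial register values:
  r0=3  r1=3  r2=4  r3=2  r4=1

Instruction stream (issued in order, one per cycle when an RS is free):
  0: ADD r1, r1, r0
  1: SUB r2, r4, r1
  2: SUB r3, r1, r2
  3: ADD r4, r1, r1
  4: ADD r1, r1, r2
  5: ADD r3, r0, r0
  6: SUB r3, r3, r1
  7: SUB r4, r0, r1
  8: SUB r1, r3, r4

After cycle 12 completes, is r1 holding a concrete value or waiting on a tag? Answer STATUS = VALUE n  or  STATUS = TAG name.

  c1: issue ADD r1<-Add1  regs: r0:3,r1:Add1,r2:4,r3:2,r4:1
  c2: issue SUB r2<-Add2  regs: r0:3,r1:Add1,r2:Add2,r3:2,r4:1
  c3: CDB Add1=6; issue SUB r3<-Add1  regs: r0:3,r1:6,r2:Add2,r3:Add1,r4:1
  c4: issue ADD r4<-Add3  regs: r0:3,r1:6,r2:Add2,r3:Add1,r4:Add3
  c5: CDB Add2=-5; issue ADD r1<-Add2  regs: r0:3,r1:Add2,r2:-5,r3:Add1,r4:Add3
  c6: CDB Add3=12; issue ADD r3<-Add3  regs: r0:3,r1:Add2,r2:-5,r3:Add3,r4:12
  c7: CDB Add1=11; issue SUB r3<-Add1  regs: r0:3,r1:Add2,r2:-5,r3:Add1,r4:12
  c8: CDB Add2=1; issue SUB r4<-Add2  regs: r0:3,r1:1,r2:-5,r3:Add1,r4:Add2
  c9: CDB Add3=6; issue SUB r1<-Add3  regs: r0:3,r1:Add3,r2:-5,r3:Add1,r4:Add2
  c10: CDB Add2=2  regs: r0:3,r1:Add3,r2:-5,r3:Add1,r4:2
  c11: CDB Add1=5  regs: r0:3,r1:Add3,r2:-5,r3:5,r4:2
  c12: -  regs: r0:3,r1:Add3,r2:-5,r3:5,r4:2

STATUS = TAG Add3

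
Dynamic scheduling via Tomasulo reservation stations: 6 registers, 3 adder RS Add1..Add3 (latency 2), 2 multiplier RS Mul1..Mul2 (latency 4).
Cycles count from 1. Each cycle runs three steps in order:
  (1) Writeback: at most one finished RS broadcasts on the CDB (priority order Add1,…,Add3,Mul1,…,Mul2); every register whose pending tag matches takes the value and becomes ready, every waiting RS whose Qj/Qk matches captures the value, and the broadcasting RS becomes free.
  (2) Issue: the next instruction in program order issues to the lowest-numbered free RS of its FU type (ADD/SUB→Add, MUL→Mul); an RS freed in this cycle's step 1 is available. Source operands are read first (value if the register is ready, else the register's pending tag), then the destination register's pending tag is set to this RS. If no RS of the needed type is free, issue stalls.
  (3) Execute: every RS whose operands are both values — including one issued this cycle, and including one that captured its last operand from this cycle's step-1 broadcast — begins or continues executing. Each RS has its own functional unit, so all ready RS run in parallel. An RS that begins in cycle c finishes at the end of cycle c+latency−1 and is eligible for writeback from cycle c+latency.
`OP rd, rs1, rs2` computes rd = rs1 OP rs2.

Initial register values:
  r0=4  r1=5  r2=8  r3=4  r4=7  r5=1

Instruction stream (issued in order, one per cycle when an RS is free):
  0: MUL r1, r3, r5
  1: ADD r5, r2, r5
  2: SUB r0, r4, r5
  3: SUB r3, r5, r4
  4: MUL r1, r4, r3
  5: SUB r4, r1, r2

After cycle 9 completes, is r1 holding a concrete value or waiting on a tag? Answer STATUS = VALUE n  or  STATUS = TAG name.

STATUS = TAG Mul1

cycle 1: issue MUL r1<-Mul1 // r0:4,r1:Mul1,r2:8,r3:4,r4:7,r5:1
cycle 2: issue ADD r5<-Add1 // r0:4,r1:Mul1,r2:8,r3:4,r4:7,r5:Add1
cycle 3: issue SUB r0<-Add2 // r0:Add2,r1:Mul1,r2:8,r3:4,r4:7,r5:Add1
cycle 4: CDB Add1=9; issue SUB r3<-Add1 // r0:Add2,r1:Mul1,r2:8,r3:Add1,r4:7,r5:9
cycle 5: CDB Mul1=4; issue MUL r1<-Mul1 // r0:Add2,r1:Mul1,r2:8,r3:Add1,r4:7,r5:9
cycle 6: CDB Add1=2; issue SUB r4<-Add1 // r0:Add2,r1:Mul1,r2:8,r3:2,r4:Add1,r5:9
cycle 7: CDB Add2=-2 // r0:-2,r1:Mul1,r2:8,r3:2,r4:Add1,r5:9
cycle 8: - // r0:-2,r1:Mul1,r2:8,r3:2,r4:Add1,r5:9
cycle 9: - // r0:-2,r1:Mul1,r2:8,r3:2,r4:Add1,r5:9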